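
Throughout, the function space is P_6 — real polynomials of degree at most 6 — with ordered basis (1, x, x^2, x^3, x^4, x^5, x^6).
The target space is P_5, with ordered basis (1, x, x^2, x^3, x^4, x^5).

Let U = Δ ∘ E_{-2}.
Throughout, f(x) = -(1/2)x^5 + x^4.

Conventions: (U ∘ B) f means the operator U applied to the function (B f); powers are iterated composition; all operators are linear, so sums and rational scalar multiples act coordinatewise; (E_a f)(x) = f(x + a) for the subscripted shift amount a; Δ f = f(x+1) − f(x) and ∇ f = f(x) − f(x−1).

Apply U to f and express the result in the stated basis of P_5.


the result is g(x) = -(5/2)x^4 + 19x^3 - 53x^2 + (131/2)x - 61/2

E_{-2} f = -(1/2)x^5 + 6x^4 - 28x^3 + 64x^2 - 72x + 32
Δ E_{-2} f = -(5/2)x^4 + 19x^3 - 53x^2 + (131/2)x - 61/2


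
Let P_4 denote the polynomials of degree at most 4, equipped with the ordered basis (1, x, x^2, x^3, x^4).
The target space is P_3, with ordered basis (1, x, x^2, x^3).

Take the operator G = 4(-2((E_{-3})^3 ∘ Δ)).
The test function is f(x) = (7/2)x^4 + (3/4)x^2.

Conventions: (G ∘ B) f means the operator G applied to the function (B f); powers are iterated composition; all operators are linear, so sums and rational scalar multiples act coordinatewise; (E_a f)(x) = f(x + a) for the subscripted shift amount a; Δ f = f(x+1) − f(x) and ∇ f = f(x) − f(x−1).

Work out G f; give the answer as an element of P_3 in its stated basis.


the image equals g(x) = -112x^3 + 2856x^2 - 24316x + 69122

Δ f = 14x^3 + 21x^2 + (31/2)x + 17/4
E_{-3} Δ f = 14x^3 - 105x^2 + (535/2)x - 925/4
E_{-3} E_{-3} Δ f = 14x^3 - 231x^2 + (2551/2)x - 9427/4
E_{-3} E_{-3} E_{-3} Δ f = 14x^3 - 357x^2 + (6079/2)x - 34561/4
(-2((E_{-3})^3 ∘ Δ)) f = -28x^3 + 714x^2 - 6079x + 34561/2
(4(-2((E_{-3})^3 ∘ Δ))) f = -112x^3 + 2856x^2 - 24316x + 69122


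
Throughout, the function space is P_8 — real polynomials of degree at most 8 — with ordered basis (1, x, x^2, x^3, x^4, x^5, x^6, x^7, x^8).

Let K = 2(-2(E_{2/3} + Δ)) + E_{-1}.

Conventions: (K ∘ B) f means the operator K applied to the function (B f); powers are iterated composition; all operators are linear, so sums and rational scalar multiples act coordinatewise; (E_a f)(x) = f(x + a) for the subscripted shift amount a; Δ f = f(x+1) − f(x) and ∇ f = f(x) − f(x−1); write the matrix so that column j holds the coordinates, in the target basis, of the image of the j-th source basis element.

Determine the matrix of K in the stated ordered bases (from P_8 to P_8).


the matrix is [[-3, -23/3, -43/9, -167/27, -307/81, -1343/243, -2443/729, -11447/2187, -20707/6561]; [0, -3, -46/3, -43/3, -668/27, -1535/81, -2686/81, -17101/729, -91576/2187]; [0, 0, -3, -23, -86/3, -1670/27, -1535/27, -9401/81, -68404/729]; [0, 0, 0, -3, -92/3, -430/9, -3340/27, -10745/81, -75208/243]; [0, 0, 0, 0, -3, -115/3, -215/3, -5845/27, -21490/81]; [0, 0, 0, 0, 0, -3, -46, -301/3, -9352/27]; [0, 0, 0, 0, 0, 0, -3, -161/3, -1204/9]; [0, 0, 0, 0, 0, 0, 0, -3, -184/3]; [0, 0, 0, 0, 0, 0, 0, 0, -3]] (rows listed top to bottom)

image of 1: -3
image of x: -3x - 23/3
image of x^2: -3x^2 - (46/3)x - 43/9
image of x^3: -3x^3 - 23x^2 - (43/3)x - 167/27
image of x^4: -3x^4 - (92/3)x^3 - (86/3)x^2 - (668/27)x - 307/81
image of x^5: -3x^5 - (115/3)x^4 - (430/9)x^3 - (1670/27)x^2 - (1535/81)x - 1343/243
image of x^6: -3x^6 - 46x^5 - (215/3)x^4 - (3340/27)x^3 - (1535/27)x^2 - (2686/81)x - 2443/729
image of x^7: -3x^7 - (161/3)x^6 - (301/3)x^5 - (5845/27)x^4 - (10745/81)x^3 - (9401/81)x^2 - (17101/729)x - 11447/2187
image of x^8: -3x^8 - (184/3)x^7 - (1204/9)x^6 - (9352/27)x^5 - (21490/81)x^4 - (75208/243)x^3 - (68404/729)x^2 - (91576/2187)x - 20707/6561
each image's coordinates form column j of the matrix


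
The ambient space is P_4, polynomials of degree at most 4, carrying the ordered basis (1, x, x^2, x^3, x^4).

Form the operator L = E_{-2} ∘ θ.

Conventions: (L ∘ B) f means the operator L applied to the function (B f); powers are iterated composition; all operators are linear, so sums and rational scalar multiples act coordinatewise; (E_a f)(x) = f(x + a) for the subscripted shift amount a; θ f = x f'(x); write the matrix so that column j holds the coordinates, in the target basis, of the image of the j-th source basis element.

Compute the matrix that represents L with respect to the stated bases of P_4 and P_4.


the matrix is [[0, -2, 8, -24, 64]; [0, 1, -8, 36, -128]; [0, 0, 2, -18, 96]; [0, 0, 0, 3, -32]; [0, 0, 0, 0, 4]] (rows listed top to bottom)

image of 1: 0
image of x: x - 2
image of x^2: 2x^2 - 8x + 8
image of x^3: 3x^3 - 18x^2 + 36x - 24
image of x^4: 4x^4 - 32x^3 + 96x^2 - 128x + 64
each image's coordinates form column j of the matrix


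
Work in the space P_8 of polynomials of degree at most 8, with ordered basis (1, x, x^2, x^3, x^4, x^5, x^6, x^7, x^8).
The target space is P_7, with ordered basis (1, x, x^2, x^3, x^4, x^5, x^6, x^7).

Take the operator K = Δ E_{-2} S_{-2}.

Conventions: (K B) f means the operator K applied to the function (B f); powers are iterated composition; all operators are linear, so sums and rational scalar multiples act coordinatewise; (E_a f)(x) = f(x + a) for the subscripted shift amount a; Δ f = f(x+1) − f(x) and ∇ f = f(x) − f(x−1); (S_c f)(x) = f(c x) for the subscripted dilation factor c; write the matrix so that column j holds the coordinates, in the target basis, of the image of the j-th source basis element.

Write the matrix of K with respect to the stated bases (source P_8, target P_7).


image of 1: 0
image of x: -2
image of x^2: 8x - 12
image of x^3: -24x^2 + 72x - 56
image of x^4: 64x^3 - 288x^2 + 448x - 240
image of x^5: -160x^4 + 960x^3 - 2240x^2 + 2400x - 992
image of x^6: 384x^5 - 2880x^4 + 8960x^3 - 14400x^2 + 11904x - 4032
image of x^7: -896x^6 + 8064x^5 - 31360x^4 + 67200x^3 - 83328x^2 + 56448x - 16256
image of x^8: 2048x^7 - 21504x^6 + 100352x^5 - 268800x^4 + 444416x^3 - 451584x^2 + 260096x - 65280
each image's coordinates form column j of the matrix

the matrix is [[0, -2, -12, -56, -240, -992, -4032, -16256, -65280]; [0, 0, 8, 72, 448, 2400, 11904, 56448, 260096]; [0, 0, 0, -24, -288, -2240, -14400, -83328, -451584]; [0, 0, 0, 0, 64, 960, 8960, 67200, 444416]; [0, 0, 0, 0, 0, -160, -2880, -31360, -268800]; [0, 0, 0, 0, 0, 0, 384, 8064, 100352]; [0, 0, 0, 0, 0, 0, 0, -896, -21504]; [0, 0, 0, 0, 0, 0, 0, 0, 2048]] (rows listed top to bottom)


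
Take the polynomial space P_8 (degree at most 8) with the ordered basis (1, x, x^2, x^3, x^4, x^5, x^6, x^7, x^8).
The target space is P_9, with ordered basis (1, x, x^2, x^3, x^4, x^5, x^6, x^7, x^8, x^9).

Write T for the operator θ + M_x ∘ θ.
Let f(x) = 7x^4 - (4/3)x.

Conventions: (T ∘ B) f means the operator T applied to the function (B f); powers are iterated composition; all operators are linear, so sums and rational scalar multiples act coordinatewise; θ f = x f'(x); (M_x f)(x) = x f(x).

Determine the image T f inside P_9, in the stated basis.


θ f = 28x^4 - (4/3)x
θ f = 28x^4 - (4/3)x
M_x θ f = 28x^5 - (4/3)x^2
(θ + M_x ∘ θ) f = 28x^5 + 28x^4 - (4/3)x^2 - (4/3)x

the result is g(x) = 28x^5 + 28x^4 - (4/3)x^2 - (4/3)x


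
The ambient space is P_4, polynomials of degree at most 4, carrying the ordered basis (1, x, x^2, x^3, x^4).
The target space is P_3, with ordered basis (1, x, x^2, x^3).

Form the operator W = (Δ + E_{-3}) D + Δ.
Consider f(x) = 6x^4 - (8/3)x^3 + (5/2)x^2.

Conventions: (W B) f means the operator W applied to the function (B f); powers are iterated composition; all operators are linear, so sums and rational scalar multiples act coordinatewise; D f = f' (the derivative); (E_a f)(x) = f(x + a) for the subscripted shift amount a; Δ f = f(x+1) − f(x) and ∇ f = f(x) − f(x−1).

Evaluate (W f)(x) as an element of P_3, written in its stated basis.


D f = 24x^3 - 8x^2 + 5x
Δ D f = 72x^2 + 56x + 21
E_{-3} D f = 24x^3 - 224x^2 + 701x - 735
(Δ + E_{-3}) D f = 24x^3 - 152x^2 + 757x - 714
Δ f = 24x^3 + 28x^2 + 21x + 35/6
((Δ + E_{-3}) D + Δ) f = 48x^3 - 124x^2 + 778x - 4249/6

the result is g(x) = 48x^3 - 124x^2 + 778x - 4249/6


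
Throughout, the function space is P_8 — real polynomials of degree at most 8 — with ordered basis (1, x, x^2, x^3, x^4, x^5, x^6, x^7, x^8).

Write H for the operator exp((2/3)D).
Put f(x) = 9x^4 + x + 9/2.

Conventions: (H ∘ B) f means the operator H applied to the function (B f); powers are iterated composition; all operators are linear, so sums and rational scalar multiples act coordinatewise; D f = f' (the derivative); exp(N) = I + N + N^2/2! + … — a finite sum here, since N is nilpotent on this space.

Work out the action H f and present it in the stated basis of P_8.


order-1 term: 24x^3 + 2/3
order-2 term: 24x^2
order-3 term: (32/3)x
order-4 term: 16/9
the series for exp((2/3)D) f terminates at order 4
exp((2/3)D) f = 9x^4 + 24x^3 + 24x^2 + (35/3)x + 125/18

g(x) = 9x^4 + 24x^3 + 24x^2 + (35/3)x + 125/18


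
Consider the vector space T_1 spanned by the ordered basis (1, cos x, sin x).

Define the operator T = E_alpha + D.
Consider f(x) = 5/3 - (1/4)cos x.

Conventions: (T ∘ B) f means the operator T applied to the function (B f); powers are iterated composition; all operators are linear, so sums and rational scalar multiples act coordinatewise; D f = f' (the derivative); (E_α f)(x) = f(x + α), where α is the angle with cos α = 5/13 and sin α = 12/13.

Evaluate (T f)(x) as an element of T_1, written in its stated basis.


E_alpha f = 5/3 - (5/52)cos x + (3/13)sin x
D f = (1/4)sin x
(E_alpha + D) f = 5/3 - (5/52)cos x + (25/52)sin x

g(x) = 5/3 - (5/52)cos x + (25/52)sin x


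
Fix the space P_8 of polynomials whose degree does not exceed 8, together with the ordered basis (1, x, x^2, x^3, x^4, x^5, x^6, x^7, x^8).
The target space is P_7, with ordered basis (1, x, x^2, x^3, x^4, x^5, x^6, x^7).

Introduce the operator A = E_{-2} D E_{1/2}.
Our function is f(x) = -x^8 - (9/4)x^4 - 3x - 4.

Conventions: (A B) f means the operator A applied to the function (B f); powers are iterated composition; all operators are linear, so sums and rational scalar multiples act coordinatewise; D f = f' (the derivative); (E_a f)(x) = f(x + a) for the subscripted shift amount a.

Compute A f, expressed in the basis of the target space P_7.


E_{1/2} f = -x^8 - 4x^7 - 7x^6 - 7x^5 - (53/8)x^4 - (25/4)x^3 - (61/16)x^2 - (67/16)x - 1445/256
D E_{1/2} f = -8x^7 - 28x^6 - 42x^5 - 35x^4 - (53/2)x^3 - (75/4)x^2 - (61/8)x - 67/16
E_{-2} D E_{1/2} f = -8x^7 + 84x^6 - 378x^5 + 945x^4 - (2853/2)x^3 + (5265/4)x^2 - (5589/8)x + 2625/16

g(x) = -8x^7 + 84x^6 - 378x^5 + 945x^4 - (2853/2)x^3 + (5265/4)x^2 - (5589/8)x + 2625/16


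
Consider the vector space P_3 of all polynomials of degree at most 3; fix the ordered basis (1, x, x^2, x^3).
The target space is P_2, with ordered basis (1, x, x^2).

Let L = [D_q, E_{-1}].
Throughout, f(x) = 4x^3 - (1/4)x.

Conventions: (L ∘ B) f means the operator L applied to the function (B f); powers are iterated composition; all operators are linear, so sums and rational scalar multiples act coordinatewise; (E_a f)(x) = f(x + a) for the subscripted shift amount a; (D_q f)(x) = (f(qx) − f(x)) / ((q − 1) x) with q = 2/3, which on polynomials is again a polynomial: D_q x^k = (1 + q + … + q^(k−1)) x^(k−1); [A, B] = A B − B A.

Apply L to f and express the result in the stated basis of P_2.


g(x) = -(28/9)x + 32/9

E_{-1} f = 4x^3 - 12x^2 + (47/4)x - 15/4
D_q E_{-1} f = (76/9)x^2 - 20x + 47/4
D_q f = (76/9)x^2 - 1/4
E_{-1} D_q f = (76/9)x^2 - (152/9)x + 295/36
[D_q, E_{-1}] f = -(28/9)x + 32/9


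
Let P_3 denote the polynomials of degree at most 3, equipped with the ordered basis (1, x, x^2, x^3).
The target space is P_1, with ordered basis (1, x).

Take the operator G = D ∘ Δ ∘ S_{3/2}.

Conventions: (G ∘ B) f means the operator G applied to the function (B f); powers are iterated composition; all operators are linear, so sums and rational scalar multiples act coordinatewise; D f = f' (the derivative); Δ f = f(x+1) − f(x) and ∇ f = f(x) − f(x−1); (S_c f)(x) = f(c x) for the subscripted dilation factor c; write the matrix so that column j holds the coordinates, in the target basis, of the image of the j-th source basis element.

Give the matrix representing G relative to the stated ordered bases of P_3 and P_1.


image of 1: 0
image of x: 0
image of x^2: 9/2
image of x^3: (81/4)x + 81/8
each image's coordinates form column j of the matrix

the matrix is [[0, 0, 9/2, 81/8]; [0, 0, 0, 81/4]] (rows listed top to bottom)


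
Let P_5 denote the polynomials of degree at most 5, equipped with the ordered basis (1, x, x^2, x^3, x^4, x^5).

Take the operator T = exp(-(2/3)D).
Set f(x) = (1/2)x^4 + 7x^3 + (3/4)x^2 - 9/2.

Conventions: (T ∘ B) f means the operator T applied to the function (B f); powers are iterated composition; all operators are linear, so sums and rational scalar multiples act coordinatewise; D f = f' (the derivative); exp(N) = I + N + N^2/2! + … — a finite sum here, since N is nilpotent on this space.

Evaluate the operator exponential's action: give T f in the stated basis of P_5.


order-1 term: -(4/3)x^3 - 14x^2 - x
order-2 term: (4/3)x^2 + (28/3)x + 1/3
order-3 term: -(16/27)x - 56/27
order-4 term: 8/81
the series for exp(-(2/3)D) f terminates at order 4
exp(-(2/3)D) f = (1/2)x^4 + (17/3)x^3 - (143/12)x^2 + (209/27)x - 995/162

the result is g(x) = (1/2)x^4 + (17/3)x^3 - (143/12)x^2 + (209/27)x - 995/162


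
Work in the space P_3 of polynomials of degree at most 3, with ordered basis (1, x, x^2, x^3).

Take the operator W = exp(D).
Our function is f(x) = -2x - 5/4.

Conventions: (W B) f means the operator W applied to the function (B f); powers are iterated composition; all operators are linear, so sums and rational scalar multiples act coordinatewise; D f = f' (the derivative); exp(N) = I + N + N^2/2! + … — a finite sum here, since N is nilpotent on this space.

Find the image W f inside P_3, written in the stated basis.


the result is g(x) = -2x - 13/4

order-1 term: -2
the series for exp(D) f terminates at order 1
exp(D) f = -2x - 13/4


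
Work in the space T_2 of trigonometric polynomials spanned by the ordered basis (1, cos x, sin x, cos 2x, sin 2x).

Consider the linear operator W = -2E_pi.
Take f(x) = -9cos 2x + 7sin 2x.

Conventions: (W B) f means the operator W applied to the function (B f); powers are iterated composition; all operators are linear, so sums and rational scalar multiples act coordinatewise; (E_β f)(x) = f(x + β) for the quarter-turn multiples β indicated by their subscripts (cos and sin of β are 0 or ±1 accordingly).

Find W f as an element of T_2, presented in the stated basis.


E_pi f = -9cos 2x + 7sin 2x
(-2E_pi) f = 18cos 2x - 14sin 2x

the result is g(x) = 18cos 2x - 14sin 2x


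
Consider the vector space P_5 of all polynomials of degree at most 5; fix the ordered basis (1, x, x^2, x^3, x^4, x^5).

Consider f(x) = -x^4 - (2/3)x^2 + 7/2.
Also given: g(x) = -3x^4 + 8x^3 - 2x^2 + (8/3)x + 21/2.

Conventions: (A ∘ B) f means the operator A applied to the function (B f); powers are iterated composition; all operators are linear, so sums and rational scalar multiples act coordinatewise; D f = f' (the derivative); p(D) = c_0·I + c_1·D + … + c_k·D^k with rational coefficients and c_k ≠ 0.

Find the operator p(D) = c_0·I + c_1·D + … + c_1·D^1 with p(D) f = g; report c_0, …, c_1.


D^0 f = -x^4 - (2/3)x^2 + 7/2
D^1 f = -4x^3 - (4/3)x
matching coefficients of g against c_0 f + c_1 Df + … from the top degree down determines the c_i
solution: c_0 = 3, c_1 = -2

p(D) = 3·I − 2·D, i.e. c_0 = 3, c_1 = -2


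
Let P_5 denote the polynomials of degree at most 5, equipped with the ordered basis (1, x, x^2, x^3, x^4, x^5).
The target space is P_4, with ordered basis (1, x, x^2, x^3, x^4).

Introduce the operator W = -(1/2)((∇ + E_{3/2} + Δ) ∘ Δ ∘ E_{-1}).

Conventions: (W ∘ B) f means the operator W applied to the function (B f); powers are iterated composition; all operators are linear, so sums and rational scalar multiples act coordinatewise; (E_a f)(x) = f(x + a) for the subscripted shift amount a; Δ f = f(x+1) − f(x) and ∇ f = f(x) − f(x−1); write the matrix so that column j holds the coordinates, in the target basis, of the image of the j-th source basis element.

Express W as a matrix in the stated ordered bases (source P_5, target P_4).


the matrix is [[0, -1/2, -3, 11/8, -21/2, 359/32]; [0, 0, -1, -9, 11/2, -105/2]; [0, 0, 0, -3/2, -18, 55/4]; [0, 0, 0, 0, -2, -30]; [0, 0, 0, 0, 0, -5/2]] (rows listed top to bottom)

image of 1: 0
image of x: -1/2
image of x^2: -x - 3
image of x^3: -(3/2)x^2 - 9x + 11/8
image of x^4: -2x^3 - 18x^2 + (11/2)x - 21/2
image of x^5: -(5/2)x^4 - 30x^3 + (55/4)x^2 - (105/2)x + 359/32
each image's coordinates form column j of the matrix


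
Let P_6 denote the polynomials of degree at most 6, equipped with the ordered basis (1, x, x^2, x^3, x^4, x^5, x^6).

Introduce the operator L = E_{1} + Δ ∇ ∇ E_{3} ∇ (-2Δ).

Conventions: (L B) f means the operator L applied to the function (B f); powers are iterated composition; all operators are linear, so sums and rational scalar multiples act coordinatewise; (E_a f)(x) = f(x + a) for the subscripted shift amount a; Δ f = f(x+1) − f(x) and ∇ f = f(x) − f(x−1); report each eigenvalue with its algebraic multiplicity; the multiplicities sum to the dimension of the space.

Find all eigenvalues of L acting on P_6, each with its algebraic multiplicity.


image of 1: 1
image of x: x + 1
image of x^2: x^2 + 2x + 1
image of x^3: x^3 + 3x^2 + 3x + 1
image of x^4: x^4 + 4x^3 + 6x^2 + 4x + 1
image of x^5: x^5 + 5x^4 + 10x^3 + 10x^2 + 5x - 239
image of x^6: x^6 + 6x^5 + 15x^4 + 20x^3 + 15x^2 - 1434x - 3599
the matrix is upper triangular; its diagonal is (1, 1, 1, 1, 1, 1, 1)
for a triangular matrix the eigenvalues are the diagonal entries, with algebraic multiplicity their repetition count

λ = 1 (multiplicity 7)


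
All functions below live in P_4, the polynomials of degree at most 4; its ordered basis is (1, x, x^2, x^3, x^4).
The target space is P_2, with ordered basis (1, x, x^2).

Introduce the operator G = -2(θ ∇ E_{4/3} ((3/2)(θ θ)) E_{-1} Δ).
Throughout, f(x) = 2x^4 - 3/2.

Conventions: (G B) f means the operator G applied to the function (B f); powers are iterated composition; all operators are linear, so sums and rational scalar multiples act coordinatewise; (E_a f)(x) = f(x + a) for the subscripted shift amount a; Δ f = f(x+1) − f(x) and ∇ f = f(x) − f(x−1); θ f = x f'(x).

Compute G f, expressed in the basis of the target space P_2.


the image equals g(x) = -1296x^2 - 792x

Δ f = 8x^3 + 12x^2 + 8x + 2
E_{-1} Δ f = 8x^3 - 12x^2 + 8x - 2
θ (E_{-1} Δ) f = 24x^3 - 24x^2 + 8x
θ θ (E_{-1} Δ) f = 72x^3 - 48x^2 + 8x
((3/2)(θ θ)) (E_{-1} Δ) f = 108x^3 - 72x^2 + 12x
E_{4/3} ((3/2)(θ θ)) (E_{-1} Δ) f = 108x^3 + 360x^2 + 396x + 144
∇ E_{4/3} ((3/2)(θ θ)) (E_{-1} Δ) f = 324x^2 + 396x + 144
θ ∇ E_{4/3} ((3/2)(θ θ)) (E_{-1} Δ) f = 648x^2 + 396x
(-2(θ ∇ E_{4/3} ((3/2)(θ θ)) E_{-1} Δ)) f = -1296x^2 - 792x


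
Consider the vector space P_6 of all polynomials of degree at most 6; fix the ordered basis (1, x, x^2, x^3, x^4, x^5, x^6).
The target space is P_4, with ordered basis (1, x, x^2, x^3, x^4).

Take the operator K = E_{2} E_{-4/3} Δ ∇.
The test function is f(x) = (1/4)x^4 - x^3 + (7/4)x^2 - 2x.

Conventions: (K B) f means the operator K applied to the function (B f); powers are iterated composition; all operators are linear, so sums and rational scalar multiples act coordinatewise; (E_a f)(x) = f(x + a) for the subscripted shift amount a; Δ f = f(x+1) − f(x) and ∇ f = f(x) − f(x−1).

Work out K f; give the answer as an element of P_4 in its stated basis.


the result is g(x) = 3x^2 - 2x + 4/3

∇ f = x^3 - (9/2)x^2 + (15/2)x - 5
Δ ∇ f = 3x^2 - 6x + 4
E_{-4/3} Δ ∇ f = 3x^2 - 14x + 52/3
E_{2} (E_{-4/3} Δ ∇) f = 3x^2 - 2x + 4/3


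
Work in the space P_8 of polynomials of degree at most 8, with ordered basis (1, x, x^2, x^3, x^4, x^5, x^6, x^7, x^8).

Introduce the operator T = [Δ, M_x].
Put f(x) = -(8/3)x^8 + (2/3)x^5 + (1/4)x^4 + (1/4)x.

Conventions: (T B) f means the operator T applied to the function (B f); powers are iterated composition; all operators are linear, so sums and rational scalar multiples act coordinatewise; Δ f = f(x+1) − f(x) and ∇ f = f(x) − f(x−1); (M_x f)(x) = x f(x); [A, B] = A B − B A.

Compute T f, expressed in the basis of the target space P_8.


the image equals g(x) = -(8/3)x^8 - (64/3)x^7 - (224/3)x^6 - (446/3)x^5 - (2197/12)x^4 - (425/3)x^3 - (133/2)x^2 - (67/4)x - 3/2

M_x f = -(8/3)x^9 + (2/3)x^6 + (1/4)x^5 + (1/4)x^2
Δ M_x f = -24x^8 - 96x^7 - 224x^6 - 332x^5 - (1299/4)x^4 - (1249/6)x^3 - (167/2)x^2 - (73/4)x - 3/2
Δ f = -(64/3)x^7 - (224/3)x^6 - (448/3)x^5 - (550/3)x^4 - (425/3)x^3 - (133/2)x^2 - 17x - 3/2
M_x Δ f = -(64/3)x^8 - (224/3)x^7 - (448/3)x^6 - (550/3)x^5 - (425/3)x^4 - (133/2)x^3 - 17x^2 - (3/2)x
[Δ, M_x] f = -(8/3)x^8 - (64/3)x^7 - (224/3)x^6 - (446/3)x^5 - (2197/12)x^4 - (425/3)x^3 - (133/2)x^2 - (67/4)x - 3/2


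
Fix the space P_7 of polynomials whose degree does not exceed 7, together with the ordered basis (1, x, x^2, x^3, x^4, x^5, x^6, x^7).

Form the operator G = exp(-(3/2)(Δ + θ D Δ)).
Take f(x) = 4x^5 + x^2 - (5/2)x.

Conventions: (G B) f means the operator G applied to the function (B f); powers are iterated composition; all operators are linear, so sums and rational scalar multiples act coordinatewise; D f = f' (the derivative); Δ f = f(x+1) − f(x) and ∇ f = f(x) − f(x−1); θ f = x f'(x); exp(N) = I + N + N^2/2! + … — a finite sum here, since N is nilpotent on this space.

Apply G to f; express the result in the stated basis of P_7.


order-1 term: -30x^4 - 420x^3 - 420x^2 - 153x - 15/4
order-2 term: 90x^3 + 1620x^2 + 3825x + 3069/4
order-3 term: -135x^2 - 2025x - 5535/2
order-4 term: (405/4)x + 810
order-5 term: -243/8
the series for exp(-(3/2)(Δ + θ D Δ)) f terminates at order 5
exp(-(3/2)(Δ + θ D Δ)) f = 4x^5 - 30x^4 - 330x^3 + 1066x^2 + (6983/4)x - 9795/8

g(x) = 4x^5 - 30x^4 - 330x^3 + 1066x^2 + (6983/4)x - 9795/8


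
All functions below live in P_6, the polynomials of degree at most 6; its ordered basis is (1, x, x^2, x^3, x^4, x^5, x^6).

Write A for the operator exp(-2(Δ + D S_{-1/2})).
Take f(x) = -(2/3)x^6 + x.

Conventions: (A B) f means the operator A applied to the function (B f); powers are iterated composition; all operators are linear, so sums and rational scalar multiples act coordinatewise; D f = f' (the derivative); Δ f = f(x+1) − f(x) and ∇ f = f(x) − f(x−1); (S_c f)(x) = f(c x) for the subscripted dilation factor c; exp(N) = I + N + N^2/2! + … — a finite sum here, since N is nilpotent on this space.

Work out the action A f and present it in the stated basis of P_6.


order-1 term: (65/8)x^5 + 20x^4 + (80/3)x^3 + 20x^2 + 8x + 1/3
order-2 term: -(10075/256)x^4 - (665/4)x^3 - (1085/4)x^2 - (2005/8)x - 1891/24
order-3 term: (171275/1536)x^3 + (28695/64)x^2 + (28465/32)x + 51385/128
order-4 term: -(1198925/8192)x^2 - (745175/1024)x - 1543115/3072
order-5 term: (1198925/8192)x + 835925/4096
order-6 term: -1198925/49152
the series for exp(-2(Δ + D S_{-1/2})) f terminates at order 6
exp(-2(Δ + D S_{-1/2})) f = -(2/3)x^6 + (65/8)x^5 - (4955/256)x^4 - (14375/512)x^3 + (415795/8192)x^2 + (545173/8192)x + 17791/49152

the image equals g(x) = -(2/3)x^6 + (65/8)x^5 - (4955/256)x^4 - (14375/512)x^3 + (415795/8192)x^2 + (545173/8192)x + 17791/49152


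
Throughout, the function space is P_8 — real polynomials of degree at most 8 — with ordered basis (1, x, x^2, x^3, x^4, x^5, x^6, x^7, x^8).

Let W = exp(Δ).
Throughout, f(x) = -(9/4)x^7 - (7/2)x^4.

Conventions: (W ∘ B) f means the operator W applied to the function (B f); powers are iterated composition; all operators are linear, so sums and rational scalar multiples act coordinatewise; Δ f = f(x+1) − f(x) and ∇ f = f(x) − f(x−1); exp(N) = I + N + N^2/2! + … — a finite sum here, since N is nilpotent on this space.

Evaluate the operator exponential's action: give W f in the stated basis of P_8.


the image equals g(x) = -(9/4)x^7 - (63/4)x^6 - (189/2)x^5 - (1589/4)x^4 - (4781/4)x^3 - 2499x^2 - (13069/4)x - 8103/4

order-1 term: -(63/4)x^6 - (189/4)x^5 - (315/4)x^4 - (371/4)x^3 - (273/4)x^2 - (119/4)x - 23/4
order-2 term: -(189/4)x^5 - (945/4)x^4 - (2205/4)x^3 - (2919/4)x^2 - (2121/4)x - 665/4
order-3 term: -(315/4)x^4 - (945/2)x^3 - (4725/4)x^2 - (2863/2)x - 2793/4
order-4 term: -(315/4)x^3 - (945/2)x^2 - (4095/4)x - 791
order-5 term: -(189/4)x^2 - (945/4)x - 315
order-6 term: -(63/4)x - 189/4
order-7 term: -9/4
the series for exp(Δ) f terminates at order 7
exp(Δ) f = -(9/4)x^7 - (63/4)x^6 - (189/2)x^5 - (1589/4)x^4 - (4781/4)x^3 - 2499x^2 - (13069/4)x - 8103/4


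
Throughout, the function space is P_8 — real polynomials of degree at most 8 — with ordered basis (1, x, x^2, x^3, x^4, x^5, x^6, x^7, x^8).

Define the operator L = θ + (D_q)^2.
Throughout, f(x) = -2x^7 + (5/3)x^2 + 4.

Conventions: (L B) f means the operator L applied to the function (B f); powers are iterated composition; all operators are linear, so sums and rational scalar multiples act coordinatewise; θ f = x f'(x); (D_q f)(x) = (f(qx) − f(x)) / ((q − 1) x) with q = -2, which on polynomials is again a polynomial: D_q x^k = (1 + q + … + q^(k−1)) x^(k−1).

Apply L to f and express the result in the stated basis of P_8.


the image equals g(x) = -14x^7 + 1806x^5 + (10/3)x^2 - 5/3

θ f = -14x^7 + (10/3)x^2
D_q f = -86x^6 - (5/3)x
D_q D_q f = 1806x^5 - 5/3
(θ + (D_q)^2) f = -14x^7 + 1806x^5 + (10/3)x^2 - 5/3


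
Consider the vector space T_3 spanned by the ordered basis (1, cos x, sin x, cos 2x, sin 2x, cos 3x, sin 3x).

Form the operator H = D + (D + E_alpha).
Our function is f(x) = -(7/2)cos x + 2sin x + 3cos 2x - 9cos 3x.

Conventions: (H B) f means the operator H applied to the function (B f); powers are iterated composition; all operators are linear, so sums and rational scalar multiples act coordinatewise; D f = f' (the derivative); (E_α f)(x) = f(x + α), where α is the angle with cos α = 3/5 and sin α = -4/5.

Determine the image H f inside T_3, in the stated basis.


the image equals g(x) = (3/10)cos x + (27/5)sin x - (21/25)cos 2x - (228/25)sin 2x + (1053/125)cos 3x + (6354/125)sin 3x

D f = 2cos x + (7/2)sin x - 6sin 2x + 27sin 3x
D f = 2cos x + (7/2)sin x - 6sin 2x + 27sin 3x
E_alpha f = -(37/10)cos x - (8/5)sin x - (21/25)cos 2x + (72/25)sin 2x + (1053/125)cos 3x - (396/125)sin 3x
(D + E_alpha) f = -(17/10)cos x + (19/10)sin x - (21/25)cos 2x - (78/25)sin 2x + (1053/125)cos 3x + (2979/125)sin 3x
(D + (D + E_alpha)) f = (3/10)cos x + (27/5)sin x - (21/25)cos 2x - (228/25)sin 2x + (1053/125)cos 3x + (6354/125)sin 3x


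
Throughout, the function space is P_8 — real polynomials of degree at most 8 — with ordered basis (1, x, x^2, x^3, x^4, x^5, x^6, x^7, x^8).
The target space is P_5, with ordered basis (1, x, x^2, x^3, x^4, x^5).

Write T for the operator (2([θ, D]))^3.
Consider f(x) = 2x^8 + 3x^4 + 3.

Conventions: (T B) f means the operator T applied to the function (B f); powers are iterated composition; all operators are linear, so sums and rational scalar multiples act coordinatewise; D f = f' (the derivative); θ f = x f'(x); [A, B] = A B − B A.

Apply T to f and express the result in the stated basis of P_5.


the result is g(x) = -5376x^5 - 576x

D f = 16x^7 + 12x^3
θ D f = 112x^7 + 36x^3
θ f = 16x^8 + 12x^4
D θ f = 128x^7 + 48x^3
[θ, D] f = -16x^7 - 12x^3
(2([θ, D])) f = -32x^7 - 24x^3
D (2([θ, D])) f = -224x^6 - 72x^2
θ D (2([θ, D])) f = -1344x^6 - 144x^2
θ (2([θ, D])) f = -224x^7 - 72x^3
D θ (2([θ, D])) f = -1568x^6 - 216x^2
[θ, D] (2([θ, D])) f = 224x^6 + 72x^2
(2([θ, D])) (2([θ, D])) f = 448x^6 + 144x^2
D (2([θ, D])) (2([θ, D])) f = 2688x^5 + 288x
θ D (2([θ, D])) (2([θ, D])) f = 13440x^5 + 288x
θ (2([θ, D])) (2([θ, D])) f = 2688x^6 + 288x^2
D θ (2([θ, D])) (2([θ, D])) f = 16128x^5 + 576x
[θ, D] (2([θ, D])) (2([θ, D])) f = -2688x^5 - 288x
(2([θ, D])) (2([θ, D])) (2([θ, D])) f = -5376x^5 - 576x


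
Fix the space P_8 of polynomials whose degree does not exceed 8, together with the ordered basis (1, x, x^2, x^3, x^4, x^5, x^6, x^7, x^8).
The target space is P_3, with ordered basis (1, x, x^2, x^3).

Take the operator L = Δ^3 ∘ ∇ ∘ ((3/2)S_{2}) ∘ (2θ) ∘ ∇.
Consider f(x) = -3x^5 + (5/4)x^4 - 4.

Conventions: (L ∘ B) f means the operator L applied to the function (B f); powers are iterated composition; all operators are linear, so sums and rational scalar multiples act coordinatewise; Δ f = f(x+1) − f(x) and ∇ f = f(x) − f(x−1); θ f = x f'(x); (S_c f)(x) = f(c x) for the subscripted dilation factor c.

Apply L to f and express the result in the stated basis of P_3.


∇ f = -15x^4 + 35x^3 - (75/2)x^2 + 20x - 17/4
θ ∇ f = -60x^4 + 105x^3 - 75x^2 + 20x
(2θ) ∇ f = -120x^4 + 210x^3 - 150x^2 + 40x
S_{2} (2θ) ∇ f = -1920x^4 + 1680x^3 - 600x^2 + 80x
((3/2)S_{2}) (2θ) ∇ f = -2880x^4 + 2520x^3 - 900x^2 + 120x
∇ ((3/2)S_{2}) (2θ) ∇ f = -11520x^3 + 24840x^2 - 20880x + 6420
Δ (∇ ∘ ((3/2)S_{2})) (2θ) ∇ f = -34560x^2 + 15120x - 7560
Δ Δ (∇ ∘ ((3/2)S_{2})) (2θ) ∇ f = -69120x - 19440
Δ Δ Δ (∇ ∘ ((3/2)S_{2})) (2θ) ∇ f = -69120

the result is g(x) = -69120


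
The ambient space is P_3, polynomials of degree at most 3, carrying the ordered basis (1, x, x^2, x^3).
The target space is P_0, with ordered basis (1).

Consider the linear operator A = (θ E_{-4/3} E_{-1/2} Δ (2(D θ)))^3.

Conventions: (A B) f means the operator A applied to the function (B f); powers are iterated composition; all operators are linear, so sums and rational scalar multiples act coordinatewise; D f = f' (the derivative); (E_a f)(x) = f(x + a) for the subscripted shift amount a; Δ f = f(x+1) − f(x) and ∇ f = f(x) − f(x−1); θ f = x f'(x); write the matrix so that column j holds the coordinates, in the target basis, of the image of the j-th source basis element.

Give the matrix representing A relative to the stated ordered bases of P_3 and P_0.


image of 1: 0
image of x: 0
image of x^2: 0
image of x^3: 0
each image's coordinates form column j of the matrix

the matrix is [[0, 0, 0, 0]] (rows listed top to bottom)


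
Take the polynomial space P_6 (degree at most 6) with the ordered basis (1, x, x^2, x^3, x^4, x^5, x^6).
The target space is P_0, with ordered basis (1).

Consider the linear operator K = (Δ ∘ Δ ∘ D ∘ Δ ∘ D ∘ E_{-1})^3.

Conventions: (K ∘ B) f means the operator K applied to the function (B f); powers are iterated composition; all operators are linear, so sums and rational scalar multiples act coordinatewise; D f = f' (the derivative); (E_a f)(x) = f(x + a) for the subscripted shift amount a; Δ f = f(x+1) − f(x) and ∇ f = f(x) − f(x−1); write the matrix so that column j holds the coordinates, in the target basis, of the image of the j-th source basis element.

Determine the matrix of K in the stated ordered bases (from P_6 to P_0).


the matrix is [[0, 0, 0, 0, 0, 0, 0]] (rows listed top to bottom)

image of 1: 0
image of x: 0
image of x^2: 0
image of x^3: 0
image of x^4: 0
image of x^5: 0
image of x^6: 0
each image's coordinates form column j of the matrix


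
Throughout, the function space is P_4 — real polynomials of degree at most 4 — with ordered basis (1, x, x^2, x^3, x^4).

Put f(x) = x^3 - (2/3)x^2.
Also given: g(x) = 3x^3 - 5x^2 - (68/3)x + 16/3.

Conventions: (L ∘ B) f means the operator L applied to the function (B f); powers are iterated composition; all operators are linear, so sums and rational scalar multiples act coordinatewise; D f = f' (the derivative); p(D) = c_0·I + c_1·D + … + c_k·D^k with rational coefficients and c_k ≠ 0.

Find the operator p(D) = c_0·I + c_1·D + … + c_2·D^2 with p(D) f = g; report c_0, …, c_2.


D^0 f = x^3 - (2/3)x^2
D^1 f = 3x^2 - (4/3)x
D^2 f = 6x - 4/3
matching coefficients of g against c_0 f + c_1 Df + … from the top degree down determines the c_i
solution: c_0 = 3, c_1 = -1, c_2 = -4

p(D) = 3·I − D − 4·D^2, i.e. c_0 = 3, c_1 = -1, c_2 = -4


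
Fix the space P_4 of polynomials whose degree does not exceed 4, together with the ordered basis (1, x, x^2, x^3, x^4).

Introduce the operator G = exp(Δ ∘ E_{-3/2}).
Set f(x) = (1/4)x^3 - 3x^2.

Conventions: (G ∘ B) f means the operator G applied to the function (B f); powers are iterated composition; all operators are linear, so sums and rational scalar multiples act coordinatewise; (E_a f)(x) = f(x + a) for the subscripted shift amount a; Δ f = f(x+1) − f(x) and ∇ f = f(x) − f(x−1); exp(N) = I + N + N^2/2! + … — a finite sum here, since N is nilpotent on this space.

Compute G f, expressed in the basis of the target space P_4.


the image equals g(x) = (1/4)x^3 - (9/4)x^2 - (27/4)x + 41/16

order-1 term: (3/4)x^2 - (15/2)x + 109/16
order-2 term: (3/4)x - 9/2
order-3 term: 1/4
the series for exp(Δ ∘ E_{-3/2}) f terminates at order 3
exp(Δ ∘ E_{-3/2}) f = (1/4)x^3 - (9/4)x^2 - (27/4)x + 41/16


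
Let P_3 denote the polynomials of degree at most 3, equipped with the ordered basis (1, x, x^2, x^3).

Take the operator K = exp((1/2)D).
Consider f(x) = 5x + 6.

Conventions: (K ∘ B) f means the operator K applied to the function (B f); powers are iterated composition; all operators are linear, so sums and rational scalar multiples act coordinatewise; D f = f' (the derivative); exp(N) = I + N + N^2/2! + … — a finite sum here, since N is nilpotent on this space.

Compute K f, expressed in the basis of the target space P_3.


order-1 term: 5/2
the series for exp((1/2)D) f terminates at order 1
exp((1/2)D) f = 5x + 17/2

g(x) = 5x + 17/2


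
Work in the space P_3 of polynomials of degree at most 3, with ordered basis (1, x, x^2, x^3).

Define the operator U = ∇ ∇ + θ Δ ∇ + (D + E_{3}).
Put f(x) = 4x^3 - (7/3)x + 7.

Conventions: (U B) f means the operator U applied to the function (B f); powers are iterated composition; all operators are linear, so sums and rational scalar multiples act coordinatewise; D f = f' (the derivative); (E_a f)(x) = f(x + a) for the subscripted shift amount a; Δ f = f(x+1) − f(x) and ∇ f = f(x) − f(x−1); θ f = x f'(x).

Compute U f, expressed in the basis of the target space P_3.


∇ f = 12x^2 - 12x + 5/3
∇ ∇ f = 24x - 24
∇ f = 12x^2 - 12x + 5/3
Δ ∇ f = 24x
θ Δ ∇ f = 24x
D f = 12x^2 - 7/3
E_{3} f = 4x^3 + 36x^2 + (317/3)x + 108
(D + E_{3}) f = 4x^3 + 48x^2 + (317/3)x + 317/3
(∇ ∇ + θ Δ ∇ + (D + E_{3})) f = 4x^3 + 48x^2 + (461/3)x + 245/3

the result is g(x) = 4x^3 + 48x^2 + (461/3)x + 245/3


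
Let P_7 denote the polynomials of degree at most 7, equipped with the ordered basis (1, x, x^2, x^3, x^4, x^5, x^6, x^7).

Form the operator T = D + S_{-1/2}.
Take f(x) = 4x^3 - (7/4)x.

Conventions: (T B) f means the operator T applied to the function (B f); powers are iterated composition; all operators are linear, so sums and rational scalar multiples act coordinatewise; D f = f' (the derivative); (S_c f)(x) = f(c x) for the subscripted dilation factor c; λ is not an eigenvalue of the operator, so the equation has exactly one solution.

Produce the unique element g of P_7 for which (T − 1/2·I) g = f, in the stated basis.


write g with unknown coordinates in the stated basis and equate coefficients in (T − 1/2·I) g = f
solving from the highest basis element down gives g = -(32/5)x^3 - (384/5)x^2 - (3037/20)x + 3037/10
check: T g = (4/5)x^3 - (192/5)x^2 - (3107/40)x + 3037/20
so T g − 1/2·g = 4x^3 - (7/4)x = f ✓

g(x) = -(32/5)x^3 - (384/5)x^2 - (3037/20)x + 3037/10


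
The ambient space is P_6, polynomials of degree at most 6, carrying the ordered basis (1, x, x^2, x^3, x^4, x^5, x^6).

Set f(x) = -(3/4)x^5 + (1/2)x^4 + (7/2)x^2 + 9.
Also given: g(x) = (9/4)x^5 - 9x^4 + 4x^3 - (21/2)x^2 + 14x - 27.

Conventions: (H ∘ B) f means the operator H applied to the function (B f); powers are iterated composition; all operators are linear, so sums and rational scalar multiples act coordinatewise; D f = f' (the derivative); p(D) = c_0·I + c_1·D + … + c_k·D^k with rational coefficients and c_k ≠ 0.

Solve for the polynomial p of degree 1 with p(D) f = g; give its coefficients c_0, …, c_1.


c_0 = -3, c_1 = 2

D^0 f = -(3/4)x^5 + (1/2)x^4 + (7/2)x^2 + 9
D^1 f = -(15/4)x^4 + 2x^3 + 7x
matching coefficients of g against c_0 f + c_1 Df + … from the top degree down determines the c_i
solution: c_0 = -3, c_1 = 2


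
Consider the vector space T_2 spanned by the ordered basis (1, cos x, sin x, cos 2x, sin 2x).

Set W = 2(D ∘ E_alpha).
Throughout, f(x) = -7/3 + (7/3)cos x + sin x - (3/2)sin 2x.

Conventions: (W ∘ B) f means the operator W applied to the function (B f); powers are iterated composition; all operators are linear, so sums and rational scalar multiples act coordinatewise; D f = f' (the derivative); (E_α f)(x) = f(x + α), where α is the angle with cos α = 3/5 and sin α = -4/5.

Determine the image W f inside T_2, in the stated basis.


the image equals g(x) = (74/15)cos x - (6/5)sin x + (42/25)cos 2x - (144/25)sin 2x

E_alpha f = -7/3 + (3/5)cos x + (37/15)sin x + (36/25)cos 2x + (21/50)sin 2x
D E_alpha f = (37/15)cos x - (3/5)sin x + (21/25)cos 2x - (72/25)sin 2x
(2(D ∘ E_alpha)) f = (74/15)cos x - (6/5)sin x + (42/25)cos 2x - (144/25)sin 2x


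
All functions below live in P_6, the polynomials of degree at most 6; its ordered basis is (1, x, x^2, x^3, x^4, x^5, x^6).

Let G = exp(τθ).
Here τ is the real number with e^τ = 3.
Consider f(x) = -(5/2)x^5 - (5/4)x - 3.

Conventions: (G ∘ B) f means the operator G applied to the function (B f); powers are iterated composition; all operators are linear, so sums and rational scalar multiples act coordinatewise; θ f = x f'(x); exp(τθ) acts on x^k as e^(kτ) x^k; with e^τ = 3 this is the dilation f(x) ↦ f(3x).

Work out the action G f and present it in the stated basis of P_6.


exp(τθ) x^k = e^(kτ) x^k; with e^τ = 3 this sends x^k to 3^k x^k
x ↦ 3 x
x^5 ↦ 243 x^5
applying this coordinatewise to f: exp(τθ) f = -(1215/2)x^5 - (15/4)x - 3

g(x) = -(1215/2)x^5 - (15/4)x - 3


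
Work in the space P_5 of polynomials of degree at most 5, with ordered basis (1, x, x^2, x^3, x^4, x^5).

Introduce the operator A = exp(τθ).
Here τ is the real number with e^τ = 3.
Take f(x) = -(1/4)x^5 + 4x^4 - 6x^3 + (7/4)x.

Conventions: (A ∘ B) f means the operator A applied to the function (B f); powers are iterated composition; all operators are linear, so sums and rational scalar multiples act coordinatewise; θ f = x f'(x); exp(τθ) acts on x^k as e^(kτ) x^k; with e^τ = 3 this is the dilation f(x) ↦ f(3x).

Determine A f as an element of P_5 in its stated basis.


exp(τθ) x^k = e^(kτ) x^k; with e^τ = 3 this sends x^k to 3^k x^k
x ↦ 3 x
x^3 ↦ 27 x^3
x^4 ↦ 81 x^4
x^5 ↦ 243 x^5
applying this coordinatewise to f: exp(τθ) f = -(243/4)x^5 + 324x^4 - 162x^3 + (21/4)x

the result is g(x) = -(243/4)x^5 + 324x^4 - 162x^3 + (21/4)x


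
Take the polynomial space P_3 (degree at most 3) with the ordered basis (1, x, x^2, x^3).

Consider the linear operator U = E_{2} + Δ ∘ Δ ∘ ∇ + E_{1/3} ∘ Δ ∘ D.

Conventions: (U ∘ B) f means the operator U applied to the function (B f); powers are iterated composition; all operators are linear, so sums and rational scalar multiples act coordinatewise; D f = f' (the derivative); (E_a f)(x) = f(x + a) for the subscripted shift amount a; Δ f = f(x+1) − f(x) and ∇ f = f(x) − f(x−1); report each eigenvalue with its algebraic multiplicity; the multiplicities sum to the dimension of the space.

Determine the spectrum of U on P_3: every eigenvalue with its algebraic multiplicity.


λ = 1 (multiplicity 4)

image of 1: 1
image of x: x + 2
image of x^2: x^2 + 4x + 6
image of x^3: x^3 + 6x^2 + 18x + 19
the matrix is upper triangular; its diagonal is (1, 1, 1, 1)
for a triangular matrix the eigenvalues are the diagonal entries, with algebraic multiplicity their repetition count


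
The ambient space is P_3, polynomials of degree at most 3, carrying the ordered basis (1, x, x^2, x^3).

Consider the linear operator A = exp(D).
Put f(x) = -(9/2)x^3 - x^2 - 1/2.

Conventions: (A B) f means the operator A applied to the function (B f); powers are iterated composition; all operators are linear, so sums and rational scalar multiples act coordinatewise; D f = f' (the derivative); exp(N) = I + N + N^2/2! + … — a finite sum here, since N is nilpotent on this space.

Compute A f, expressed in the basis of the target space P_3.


order-1 term: -(27/2)x^2 - 2x
order-2 term: -(27/2)x - 1
order-3 term: -9/2
the series for exp(D) f terminates at order 3
exp(D) f = -(9/2)x^3 - (29/2)x^2 - (31/2)x - 6

the image equals g(x) = -(9/2)x^3 - (29/2)x^2 - (31/2)x - 6
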